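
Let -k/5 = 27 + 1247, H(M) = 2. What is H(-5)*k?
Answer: -12740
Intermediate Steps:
k = -6370 (k = -5*(27 + 1247) = -5*1274 = -6370)
H(-5)*k = 2*(-6370) = -12740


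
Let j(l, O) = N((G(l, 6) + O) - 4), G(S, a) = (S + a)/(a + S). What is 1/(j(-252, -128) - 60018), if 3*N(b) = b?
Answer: -3/180185 ≈ -1.6650e-5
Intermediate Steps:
G(S, a) = 1 (G(S, a) = (S + a)/(S + a) = 1)
N(b) = b/3
j(l, O) = -1 + O/3 (j(l, O) = ((1 + O) - 4)/3 = (-3 + O)/3 = -1 + O/3)
1/(j(-252, -128) - 60018) = 1/((-1 + (⅓)*(-128)) - 60018) = 1/((-1 - 128/3) - 60018) = 1/(-131/3 - 60018) = 1/(-180185/3) = -3/180185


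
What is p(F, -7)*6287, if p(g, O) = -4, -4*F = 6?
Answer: -25148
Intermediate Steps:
F = -3/2 (F = -1/4*6 = -3/2 ≈ -1.5000)
p(F, -7)*6287 = -4*6287 = -25148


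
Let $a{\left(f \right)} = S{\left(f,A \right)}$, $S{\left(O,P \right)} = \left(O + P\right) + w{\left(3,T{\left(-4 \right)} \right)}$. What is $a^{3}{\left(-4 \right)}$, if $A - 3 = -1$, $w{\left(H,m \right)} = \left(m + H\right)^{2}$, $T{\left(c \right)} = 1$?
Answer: $2744$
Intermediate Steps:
$w{\left(H,m \right)} = \left(H + m\right)^{2}$
$A = 2$ ($A = 3 - 1 = 2$)
$S{\left(O,P \right)} = 16 + O + P$ ($S{\left(O,P \right)} = \left(O + P\right) + \left(3 + 1\right)^{2} = \left(O + P\right) + 4^{2} = \left(O + P\right) + 16 = 16 + O + P$)
$a{\left(f \right)} = 18 + f$ ($a{\left(f \right)} = 16 + f + 2 = 18 + f$)
$a^{3}{\left(-4 \right)} = \left(18 - 4\right)^{3} = 14^{3} = 2744$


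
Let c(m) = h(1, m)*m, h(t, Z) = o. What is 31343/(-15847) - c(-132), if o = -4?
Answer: -646043/1219 ≈ -529.98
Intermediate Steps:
h(t, Z) = -4
c(m) = -4*m
31343/(-15847) - c(-132) = 31343/(-15847) - (-4)*(-132) = 31343*(-1/15847) - 1*528 = -2411/1219 - 528 = -646043/1219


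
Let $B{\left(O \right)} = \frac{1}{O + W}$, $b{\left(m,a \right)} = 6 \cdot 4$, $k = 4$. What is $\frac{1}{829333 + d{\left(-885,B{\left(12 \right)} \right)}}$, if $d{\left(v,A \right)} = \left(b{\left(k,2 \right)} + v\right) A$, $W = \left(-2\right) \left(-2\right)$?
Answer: $\frac{16}{13268467} \approx 1.2059 \cdot 10^{-6}$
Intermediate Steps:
$b{\left(m,a \right)} = 24$
$W = 4$
$B{\left(O \right)} = \frac{1}{4 + O}$ ($B{\left(O \right)} = \frac{1}{O + 4} = \frac{1}{4 + O}$)
$d{\left(v,A \right)} = A \left(24 + v\right)$ ($d{\left(v,A \right)} = \left(24 + v\right) A = A \left(24 + v\right)$)
$\frac{1}{829333 + d{\left(-885,B{\left(12 \right)} \right)}} = \frac{1}{829333 + \frac{24 - 885}{4 + 12}} = \frac{1}{829333 + \frac{1}{16} \left(-861\right)} = \frac{1}{829333 - \frac{861}{16}} = \frac{1}{\frac{13268467}{16}} = \frac{16}{13268467}$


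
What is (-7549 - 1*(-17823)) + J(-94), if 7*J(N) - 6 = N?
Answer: 71830/7 ≈ 10261.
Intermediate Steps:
J(N) = 6/7 + N/7
(-7549 - 1*(-17823)) + J(-94) = (-7549 - 1*(-17823)) + (6/7 + (⅐)*(-94)) = (-7549 + 17823) + (6/7 - 94/7) = 10274 - 88/7 = 71830/7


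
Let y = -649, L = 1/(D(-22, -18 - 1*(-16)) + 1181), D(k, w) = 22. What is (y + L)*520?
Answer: -405987920/1203 ≈ -3.3748e+5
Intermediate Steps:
L = 1/1203 (L = 1/(22 + 1181) = 1/1203 ≈ 0.00083125)
(y + L)*520 = (-649 + 1/1203)*520 = -780746/1203*520 = -405987920/1203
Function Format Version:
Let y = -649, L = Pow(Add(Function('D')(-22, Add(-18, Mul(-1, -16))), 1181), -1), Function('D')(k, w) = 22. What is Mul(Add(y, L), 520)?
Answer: Rational(-405987920, 1203) ≈ -3.3748e+5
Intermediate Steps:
L = Rational(1, 1203) (L = Pow(Add(22, 1181), -1) = Pow(1203, -1) = Rational(1, 1203) ≈ 0.00083125)
Mul(Add(y, L), 520) = Mul(Add(-649, Rational(1, 1203)), 520) = Mul(Rational(-780746, 1203), 520) = Rational(-405987920, 1203)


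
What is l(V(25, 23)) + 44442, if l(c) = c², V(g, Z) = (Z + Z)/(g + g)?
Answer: 27776779/625 ≈ 44443.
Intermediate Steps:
V(g, Z) = Z/g (V(g, Z) = (2*Z)/((2*g)) = (2*Z)*(1/(2*g)) = Z/g)
l(V(25, 23)) + 44442 = (23/25)² + 44442 = 529/625 + 44442 = 27776779/625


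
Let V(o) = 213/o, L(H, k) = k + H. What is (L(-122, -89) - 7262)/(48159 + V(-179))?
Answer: -445889/2873416 ≈ -0.15518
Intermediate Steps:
L(H, k) = H + k
(L(-122, -89) - 7262)/(48159 + V(-179)) = ((-122 - 89) - 7262)/(48159 + 213/(-179)) = (-211 - 7262)/(48159 + 213*(-1/179)) = -7473/(48159 - 213/179) = -7473/8620248/179 = -7473*179/8620248 = -445889/2873416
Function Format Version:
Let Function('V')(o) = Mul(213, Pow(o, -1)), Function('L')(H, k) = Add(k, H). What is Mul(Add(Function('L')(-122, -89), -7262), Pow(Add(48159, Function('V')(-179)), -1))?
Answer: Rational(-445889, 2873416) ≈ -0.15518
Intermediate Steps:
Function('L')(H, k) = Add(H, k)
Mul(Add(Function('L')(-122, -89), -7262), Pow(Add(48159, Function('V')(-179)), -1)) = Mul(Add(Add(-122, -89), -7262), Pow(Add(48159, Mul(213, Pow(-179, -1))), -1)) = Mul(Add(-211, -7262), Pow(Add(48159, Mul(213, Rational(-1, 179))), -1)) = Mul(-7473, Pow(Add(48159, Rational(-213, 179)), -1)) = Mul(-7473, Pow(Rational(8620248, 179), -1)) = Mul(-7473, Rational(179, 8620248)) = Rational(-445889, 2873416)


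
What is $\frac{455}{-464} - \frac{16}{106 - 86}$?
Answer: $- \frac{4131}{2320} \approx -1.7806$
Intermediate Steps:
$\frac{455}{-464} - \frac{16}{106 - 86} = 455 \left(- \frac{1}{464}\right) - \frac{16}{106 - 86} = - \frac{455}{464} - \frac{16}{20} = - \frac{455}{464} - \frac{4}{5} = - \frac{4131}{2320}$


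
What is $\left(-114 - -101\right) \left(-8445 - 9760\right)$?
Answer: $236665$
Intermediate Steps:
$\left(-114 - -101\right) \left(-8445 - 9760\right) = \left(-114 + 101\right) \left(-8445 - 9760\right) = \left(-13\right) \left(-18205\right) = 236665$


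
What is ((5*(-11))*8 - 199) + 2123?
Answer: 1484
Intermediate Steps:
((5*(-11))*8 - 199) + 2123 = (-55*8 - 199) + 2123 = (-440 - 199) + 2123 = -639 + 2123 = 1484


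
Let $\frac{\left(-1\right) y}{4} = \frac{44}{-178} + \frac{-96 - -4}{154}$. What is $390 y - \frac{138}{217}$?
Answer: $\frac{279772578}{212443} \approx 1316.9$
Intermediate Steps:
$y = \frac{23152}{6853}$ ($y = - 4 \left(\frac{44}{-178} + \frac{-96 - -4}{154}\right) = - 4 \left(44 \left(- \frac{1}{178}\right) + \left(-96 + 4\right) \frac{1}{154}\right) = - 4 \left(- \frac{22}{89} - \frac{46}{77}\right) = \left(-4\right) \left(- \frac{5788}{6853}\right) = \frac{23152}{6853} \approx 3.3784$)
$390 y - \frac{138}{217} = 390 \cdot \frac{23152}{6853} - \frac{138}{217} = \frac{9029280}{6853} - \frac{138}{217} = \frac{279772578}{212443}$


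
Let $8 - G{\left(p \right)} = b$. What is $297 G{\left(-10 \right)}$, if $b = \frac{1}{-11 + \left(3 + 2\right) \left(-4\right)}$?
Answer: $\frac{73953}{31} \approx 2385.6$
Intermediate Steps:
$b = - \frac{1}{31}$ ($b = \frac{1}{-11 + 5 \left(-4\right)} = \frac{1}{-11 - 20} = \frac{1}{-31} = - \frac{1}{31} \approx -0.032258$)
$G{\left(p \right)} = \frac{249}{31}$ ($G{\left(p \right)} = 8 - - \frac{1}{31} = 8 + \frac{1}{31} = \frac{249}{31}$)
$297 G{\left(-10 \right)} = 297 \cdot \frac{249}{31} = \frac{73953}{31}$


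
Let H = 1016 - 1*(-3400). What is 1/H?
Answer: 1/4416 ≈ 0.00022645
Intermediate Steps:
H = 4416 (H = 1016 + 3400 = 4416)
1/H = 1/4416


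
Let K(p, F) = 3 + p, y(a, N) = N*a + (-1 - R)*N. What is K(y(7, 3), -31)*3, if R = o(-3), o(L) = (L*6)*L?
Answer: -423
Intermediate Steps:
o(L) = 6*L**2 (o(L) = (6*L)*L = 6*L**2)
R = 54 (R = 6*(-3)**2 = 6*9 = 54)
y(a, N) = -55*N + N*a (y(a, N) = N*a + (-1 - 1*54)*N = N*a + (-1 - 54)*N = N*a - 55*N = -55*N + N*a)
K(y(7, 3), -31)*3 = (3 + 3*(-55 + 7))*3 = (3 + 3*(-48))*3 = (3 - 144)*3 = -141*3 = -423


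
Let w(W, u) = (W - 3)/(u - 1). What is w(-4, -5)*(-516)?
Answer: -602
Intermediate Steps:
w(W, u) = (-3 + W)/(-1 + u)
w(-4, -5)*(-516) = ((-3 - 4)/(-1 - 5))*(-516) = (-7/(-6))*(-516) = -⅙*(-7)*(-516) = (7/6)*(-516) = -602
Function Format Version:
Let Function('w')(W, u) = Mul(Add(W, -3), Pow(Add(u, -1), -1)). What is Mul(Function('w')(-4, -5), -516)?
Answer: -602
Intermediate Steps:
Function('w')(W, u) = Mul(Pow(Add(-1, u), -1), Add(-3, W)) (Function('w')(W, u) = Mul(Add(-3, W), Pow(Add(-1, u), -1)) = Mul(Pow(Add(-1, u), -1), Add(-3, W)))
Mul(Function('w')(-4, -5), -516) = Mul(Mul(Pow(Add(-1, -5), -1), Add(-3, -4)), -516) = Mul(Mul(Pow(-6, -1), -7), -516) = Mul(Mul(Rational(-1, 6), -7), -516) = Mul(Rational(7, 6), -516) = -602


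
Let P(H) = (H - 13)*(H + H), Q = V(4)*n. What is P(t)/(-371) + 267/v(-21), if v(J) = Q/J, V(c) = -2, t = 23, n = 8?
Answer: 2072837/5936 ≈ 349.20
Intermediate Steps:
Q = -16 (Q = -2*8 = -16)
P(H) = 2*H*(-13 + H) (P(H) = (-13 + H)*(2*H) = 2*H*(-13 + H))
v(J) = -16/J
P(t)/(-371) + 267/v(-21) = (2*23*(-13 + 23))/(-371) + 267/((-16/(-21))) = (2*23*10)*(-1/371) + 267/((-16*(-1/21))) = 460*(-1/371) + 267/(16/21) = -460/371 + 267*(21/16) = -460/371 + 5607/16 = 2072837/5936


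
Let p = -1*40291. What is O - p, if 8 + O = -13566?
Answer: 26717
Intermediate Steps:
O = -13574 (O = -8 - 13566 = -13574)
p = -40291
O - p = -13574 - 1*(-40291) = -13574 + 40291 = 26717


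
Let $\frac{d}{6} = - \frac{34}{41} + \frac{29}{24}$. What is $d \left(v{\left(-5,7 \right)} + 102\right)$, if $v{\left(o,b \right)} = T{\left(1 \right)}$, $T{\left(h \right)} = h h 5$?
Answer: $\frac{39911}{164} \approx 243.36$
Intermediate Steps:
$T{\left(h \right)} = 5 h^{2}$ ($T{\left(h \right)} = h^{2} \cdot 5 = 5 h^{2}$)
$d = \frac{373}{164}$ ($d = 6 \left(- \frac{34}{41} + \frac{29}{24}\right) = 6 \cdot \frac{373}{984} = \frac{373}{164} \approx 2.2744$)
$v{\left(o,b \right)} = 5$ ($v{\left(o,b \right)} = 5 \cdot 1^{2} = 5 \cdot 1 = 5$)
$d \left(v{\left(-5,7 \right)} + 102\right) = \frac{373 \left(5 + 102\right)}{164} = \frac{373}{164} \cdot 107 = \frac{39911}{164}$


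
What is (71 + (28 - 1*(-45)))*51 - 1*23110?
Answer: -15766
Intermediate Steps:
(71 + (28 - 1*(-45)))*51 - 1*23110 = (71 + (28 + 45))*51 - 23110 = (71 + 73)*51 - 23110 = 144*51 - 23110 = 7344 - 23110 = -15766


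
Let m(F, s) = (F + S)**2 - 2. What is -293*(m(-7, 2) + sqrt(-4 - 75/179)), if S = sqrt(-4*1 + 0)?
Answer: -12599 + 8204*I - 293*I*sqrt(141589)/179 ≈ -12599.0 + 7588.1*I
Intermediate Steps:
S = 2*I (S = sqrt(-4 + 0) = sqrt(-4) = 2*I ≈ 2.0*I)
m(F, s) = -2 + (F + 2*I)**2 (m(F, s) = (F + 2*I)**2 - 2 = -2 + (F + 2*I)**2)
-293*(m(-7, 2) + sqrt(-4 - 75/179)) = -293*((-2 + (-7 + 2*I)**2) + sqrt(-4 - 75/179)) = -293*((-2 + (-7 + 2*I)**2) + sqrt(-791/179)) = -293*((-2 + (-7 + 2*I)**2) + I*sqrt(141589)/179) = -293*(-2 + (-7 + 2*I)**2 + I*sqrt(141589)/179) = 586 - 293*(-7 + 2*I)**2 - 293*I*sqrt(141589)/179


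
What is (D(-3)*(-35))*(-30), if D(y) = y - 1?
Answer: -4200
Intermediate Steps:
D(y) = -1 + y
(D(-3)*(-35))*(-30) = ((-1 - 3)*(-35))*(-30) = -4*(-35)*(-30) = 140*(-30) = -4200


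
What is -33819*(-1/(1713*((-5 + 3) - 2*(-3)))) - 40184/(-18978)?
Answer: 152859625/21672876 ≈ 7.0530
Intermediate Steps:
-33819*(-1/(1713*((-5 + 3) - 2*(-3)))) - 40184/(-18978) = -33819*(-1/(1713*(-2 + 6))) - 40184*(-1/18978) = -33819/((-1713*4)) + 20092/9489 = -33819/(-6852) + 20092/9489 = -33819*(-1/6852) + 20092/9489 = 11273/2284 + 20092/9489 = 152859625/21672876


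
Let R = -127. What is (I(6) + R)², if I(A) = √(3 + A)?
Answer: 15376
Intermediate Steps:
(I(6) + R)² = (√(3 + 6) - 127)² = (√9 - 127)² = (3 - 127)² = (-124)² = 15376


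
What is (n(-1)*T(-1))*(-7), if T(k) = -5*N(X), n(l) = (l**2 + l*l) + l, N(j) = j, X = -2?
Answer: -70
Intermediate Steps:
n(l) = l + 2*l**2 (n(l) = (l**2 + l**2) + l = 2*l**2 + l = l + 2*l**2)
T(k) = 10 (T(k) = -5*(-2) = 10)
(n(-1)*T(-1))*(-7) = (-(1 + 2*(-1))*10)*(-7) = (-(1 - 2)*10)*(-7) = (-1*(-1)*10)*(-7) = (1*10)*(-7) = 10*(-7) = -70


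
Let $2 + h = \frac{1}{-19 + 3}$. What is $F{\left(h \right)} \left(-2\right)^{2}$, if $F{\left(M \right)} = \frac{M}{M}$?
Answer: $4$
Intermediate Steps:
$h = - \frac{33}{16}$ ($h = -2 + \frac{1}{-19 + 3} = -2 + \frac{1}{-16} = -2 - \frac{1}{16} = - \frac{33}{16} \approx -2.0625$)
$F{\left(M \right)} = 1$
$F{\left(h \right)} \left(-2\right)^{2} = 1 \left(-2\right)^{2} = 1 \cdot 4 = 4$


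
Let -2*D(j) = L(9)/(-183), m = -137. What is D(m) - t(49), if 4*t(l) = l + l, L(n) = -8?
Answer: -8975/366 ≈ -24.522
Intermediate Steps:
t(l) = l/2 (t(l) = (l + l)/4 = (2*l)/4 = l/2)
D(j) = -4/183 (D(j) = -(-4)/(-183) = -(-4)*(-1)/183 = -½*8/183 = -4/183)
D(m) - t(49) = -4/183 - 49/2 = -8975/366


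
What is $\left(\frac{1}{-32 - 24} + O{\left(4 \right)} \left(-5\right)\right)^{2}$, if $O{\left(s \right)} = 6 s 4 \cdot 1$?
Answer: $\frac{722588161}{3136} \approx 2.3042 \cdot 10^{5}$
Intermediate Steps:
$O{\left(s \right)} = 24 s$ ($O{\left(s \right)} = 6 s 4 = 24 s$)
$\left(\frac{1}{-32 - 24} + O{\left(4 \right)} \left(-5\right)\right)^{2} = \left(\frac{1}{-32 - 24} + 24 \cdot 4 \left(-5\right)\right)^{2} = \left(\frac{1}{-56} + 96 \left(-5\right)\right)^{2} = \left(- \frac{1}{56} - 480\right)^{2} = \left(- \frac{26881}{56}\right)^{2} = \frac{722588161}{3136}$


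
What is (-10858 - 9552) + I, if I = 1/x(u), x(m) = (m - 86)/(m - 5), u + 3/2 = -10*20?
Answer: -11735337/575 ≈ -20409.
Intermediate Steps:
u = -403/2 (u = -3/2 - 10*20 = -3/2 - 200 = -403/2 ≈ -201.50)
x(m) = (-86 + m)/(-5 + m)
I = 413/575 (I = 1/((-86 - 403/2)/(-5 - 403/2)) = 1/(-575/2/(-413/2)) = 1/(-2/413*(-575/2)) = 1/(575/413) = 413/575 ≈ 0.71826)
(-10858 - 9552) + I = (-10858 - 9552) + 413/575 = -20410 + 413/575 = -11735337/575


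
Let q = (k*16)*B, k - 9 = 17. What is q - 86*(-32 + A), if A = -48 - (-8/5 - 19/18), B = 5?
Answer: 392923/45 ≈ 8731.6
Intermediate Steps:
k = 26 (k = 9 + 17 = 26)
A = -4081/90 (A = -48 - (-8*⅕ - 19*1/18) = -48 - (-8/5 - 19/18) = -48 - 1*(-239/90) = -48 + 239/90 = -4081/90 ≈ -45.344)
q = 2080 (q = (26*16)*5 = 416*5 = 2080)
q - 86*(-32 + A) = 2080 - 86*(-32 - 4081/90) = 2080 - 86*(-6961/90) = 2080 + 299323/45 = 392923/45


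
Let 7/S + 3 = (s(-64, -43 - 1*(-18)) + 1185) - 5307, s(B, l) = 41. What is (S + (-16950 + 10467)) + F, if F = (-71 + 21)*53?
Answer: -37299179/4084 ≈ -9133.0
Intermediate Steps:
S = -7/4084 (S = 7/(-3 + ((41 + 1185) - 5307)) = 7/(-3 + (1226 - 5307)) = 7/(-3 - 4081) = 7/(-4084) = 7*(-1/4084) = -7/4084 ≈ -0.0017140)
F = -2650 (F = -50*53 = -2650)
(S + (-16950 + 10467)) + F = (-7/4084 + (-16950 + 10467)) - 2650 = (-7/4084 - 6483) - 2650 = -26476579/4084 - 2650 = -37299179/4084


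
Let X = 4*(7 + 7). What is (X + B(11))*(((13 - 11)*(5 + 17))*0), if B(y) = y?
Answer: 0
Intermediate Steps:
X = 56 (X = 4*14 = 56)
(X + B(11))*(((13 - 11)*(5 + 17))*0) = (56 + 11)*(((13 - 11)*(5 + 17))*0) = 67*((2*22)*0) = 67*(44*0) = 67*0 = 0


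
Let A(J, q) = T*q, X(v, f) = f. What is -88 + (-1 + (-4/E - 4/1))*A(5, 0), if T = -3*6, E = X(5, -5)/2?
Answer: -88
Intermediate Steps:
E = -5/2 ≈ -2.5000
T = -18
A(J, q) = -18*q
-88 + (-1 + (-4/E - 4/1))*A(5, 0) = -88 + (-1 + (-4/(-5/2) - 4/1))*(-18*0) = -88 + (-1 + (-4*(-⅖) - 4*1))*0 = -88 + (-1 + (8/5 - 4))*0 = -88 + (-1 - 12/5)*0 = -88 - 17/5*0 = -88 + 0 = -88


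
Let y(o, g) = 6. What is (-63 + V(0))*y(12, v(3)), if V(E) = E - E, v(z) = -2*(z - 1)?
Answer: -378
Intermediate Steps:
v(z) = 2 - 2*z (v(z) = -2*(-1 + z) = 2 - 2*z)
V(E) = 0
(-63 + V(0))*y(12, v(3)) = (-63 + 0)*6 = -63*6 = -378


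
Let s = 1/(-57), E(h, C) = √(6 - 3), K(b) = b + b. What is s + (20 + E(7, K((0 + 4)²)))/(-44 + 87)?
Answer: 1097/2451 + √3/43 ≈ 0.48785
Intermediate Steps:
K(b) = 2*b
E(h, C) = √3
s = -1/57 ≈ -0.017544
s + (20 + E(7, K((0 + 4)²)))/(-44 + 87) = -1/57 + (20 + √3)/(-44 + 87) = -1/57 + (20 + √3)/43 = -1/57 + (20/43 + √3/43) = 1097/2451 + √3/43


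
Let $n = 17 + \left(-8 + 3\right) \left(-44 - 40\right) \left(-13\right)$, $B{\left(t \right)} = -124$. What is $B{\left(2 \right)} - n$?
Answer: $5319$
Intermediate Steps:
$n = -5443$ ($n = 17 + \left(-5\right) \left(-84\right) \left(-13\right) = 17 + 420 \left(-13\right) = 17 - 5460 = -5443$)
$B{\left(2 \right)} - n = -124 - -5443 = -124 + 5443 = 5319$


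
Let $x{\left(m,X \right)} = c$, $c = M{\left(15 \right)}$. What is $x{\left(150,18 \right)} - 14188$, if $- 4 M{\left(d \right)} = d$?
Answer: $- \frac{56767}{4} \approx -14192.0$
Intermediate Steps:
$M{\left(d \right)} = - \frac{d}{4}$
$c = - \frac{15}{4}$ ($c = \left(- \frac{1}{4}\right) 15 = - \frac{15}{4} \approx -3.75$)
$x{\left(m,X \right)} = - \frac{15}{4}$
$x{\left(150,18 \right)} - 14188 = - \frac{15}{4} - 14188 = - \frac{56767}{4}$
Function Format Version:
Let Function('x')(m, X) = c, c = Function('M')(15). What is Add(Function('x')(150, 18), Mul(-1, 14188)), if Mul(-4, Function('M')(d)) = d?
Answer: Rational(-56767, 4) ≈ -14192.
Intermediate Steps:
Function('M')(d) = Mul(Rational(-1, 4), d)
c = Rational(-15, 4) (c = Mul(Rational(-1, 4), 15) = Rational(-15, 4) ≈ -3.7500)
Function('x')(m, X) = Rational(-15, 4)
Add(Function('x')(150, 18), Mul(-1, 14188)) = Add(Rational(-15, 4), Mul(-1, 14188)) = Add(Rational(-15, 4), -14188) = Rational(-56767, 4)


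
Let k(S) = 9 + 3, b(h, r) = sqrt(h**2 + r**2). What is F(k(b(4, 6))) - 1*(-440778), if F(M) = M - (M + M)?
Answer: 440766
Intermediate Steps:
k(S) = 12
F(M) = -M (F(M) = M - 2*M = -M)
F(k(b(4, 6))) - 1*(-440778) = -1*12 - 1*(-440778) = -12 + 440778 = 440766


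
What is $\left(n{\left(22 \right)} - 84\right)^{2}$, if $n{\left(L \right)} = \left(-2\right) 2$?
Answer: $7744$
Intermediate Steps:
$n{\left(L \right)} = -4$
$\left(n{\left(22 \right)} - 84\right)^{2} = \left(-4 - 84\right)^{2} = \left(-88\right)^{2} = 7744$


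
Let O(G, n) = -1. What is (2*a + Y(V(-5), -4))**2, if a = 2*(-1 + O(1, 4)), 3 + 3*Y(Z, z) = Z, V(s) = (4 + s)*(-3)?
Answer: 64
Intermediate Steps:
V(s) = -12 - 3*s
Y(Z, z) = -1 + Z/3
a = -4 (a = 2*(-1 - 1) = 2*(-2) = -4)
(2*a + Y(V(-5), -4))**2 = (2*(-4) + (-1 + (-12 - 3*(-5))/3))**2 = (-8 + (-1 + (-12 + 15)/3))**2 = (-8 + (-1 + (1/3)*3))**2 = (-8 + (-1 + 1))**2 = (-8 + 0)**2 = (-8)**2 = 64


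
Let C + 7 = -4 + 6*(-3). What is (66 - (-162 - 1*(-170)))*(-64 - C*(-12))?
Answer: -23896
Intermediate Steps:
C = -29 (C = -7 + (-4 + 6*(-3)) = -7 + (-4 - 18) = -7 - 22 = -29)
(66 - (-162 - 1*(-170)))*(-64 - C*(-12)) = (66 - (-162 - 1*(-170)))*(-64 - (-29)*(-12)) = (66 - (-162 + 170))*(-64 - 1*348) = (66 - 1*8)*(-64 - 348) = (66 - 8)*(-412) = 58*(-412) = -23896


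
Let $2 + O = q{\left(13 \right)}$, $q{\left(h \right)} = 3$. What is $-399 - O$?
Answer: $-400$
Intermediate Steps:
$O = 1$ ($O = -2 + 3 = 1$)
$-399 - O = -399 - 1 = -400$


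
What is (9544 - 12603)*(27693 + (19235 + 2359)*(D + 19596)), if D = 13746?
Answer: -2202525398619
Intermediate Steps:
(9544 - 12603)*(27693 + (19235 + 2359)*(D + 19596)) = (9544 - 12603)*(27693 + (19235 + 2359)*(13746 + 19596)) = -3059*(27693 + 21594*33342) = -3059*(27693 + 719987148) = -3059*720014841 = -2202525398619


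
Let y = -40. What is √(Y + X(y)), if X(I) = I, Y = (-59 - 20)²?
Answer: 3*√689 ≈ 78.746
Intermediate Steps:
Y = 6241 (Y = (-79)² = 6241)
√(Y + X(y)) = √(6241 - 40) = √6201 = 3*√689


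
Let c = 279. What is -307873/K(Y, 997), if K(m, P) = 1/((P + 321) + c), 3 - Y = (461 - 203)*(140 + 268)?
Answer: -491673181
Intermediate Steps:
Y = -105261 (Y = 3 - (461 - 203)*(140 + 268) = 3 - 258*408 = 3 - 1*105264 = 3 - 105264 = -105261)
K(m, P) = 1/(600 + P) (K(m, P) = 1/((P + 321) + 279) = 1/((321 + P) + 279) = 1/(600 + P))
-307873/K(Y, 997) = -307873/(1/(600 + 997)) = -307873/(1/1597) = -307873/1/1597 = -307873*1597 = -491673181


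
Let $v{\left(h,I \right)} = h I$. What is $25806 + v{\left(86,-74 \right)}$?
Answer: $19442$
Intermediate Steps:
$v{\left(h,I \right)} = I h$
$25806 + v{\left(86,-74 \right)} = 25806 - 6364 = 19442$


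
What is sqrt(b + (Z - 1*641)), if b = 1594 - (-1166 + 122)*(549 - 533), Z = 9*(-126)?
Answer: sqrt(16523) ≈ 128.54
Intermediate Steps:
Z = -1134
b = 18298 (b = 1594 - (-1044)*16 = 1594 - 1*(-16704) = 1594 + 16704 = 18298)
sqrt(b + (Z - 1*641)) = sqrt(18298 + (-1134 - 1*641)) = sqrt(18298 + (-1134 - 641)) = sqrt(18298 - 1775) = sqrt(16523)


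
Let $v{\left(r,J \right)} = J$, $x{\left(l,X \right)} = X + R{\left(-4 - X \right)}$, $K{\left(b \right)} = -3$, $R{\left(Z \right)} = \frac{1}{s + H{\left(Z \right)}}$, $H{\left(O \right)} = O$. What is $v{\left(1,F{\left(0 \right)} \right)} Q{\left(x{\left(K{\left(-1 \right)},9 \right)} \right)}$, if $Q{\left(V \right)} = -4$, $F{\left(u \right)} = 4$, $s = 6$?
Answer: $-16$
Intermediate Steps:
$R{\left(Z \right)} = \frac{1}{6 + Z}$
$x{\left(l,X \right)} = X + \frac{1}{2 - X}$ ($x{\left(l,X \right)} = X + \frac{1}{6 - \left(4 + X\right)} = X + \frac{1}{2 - X}$)
$v{\left(1,F{\left(0 \right)} \right)} Q{\left(x{\left(K{\left(-1 \right)},9 \right)} \right)} = 4 \left(-4\right) = -16$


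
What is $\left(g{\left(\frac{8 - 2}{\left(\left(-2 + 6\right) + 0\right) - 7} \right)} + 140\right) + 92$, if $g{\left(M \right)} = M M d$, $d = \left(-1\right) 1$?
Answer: $228$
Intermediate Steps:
$d = -1$
$g{\left(M \right)} = - M^{2}$ ($g{\left(M \right)} = M M \left(-1\right) = M^{2} \left(-1\right) = - M^{2}$)
$\left(g{\left(\frac{8 - 2}{\left(\left(-2 + 6\right) + 0\right) - 7} \right)} + 140\right) + 92 = \left(- \left(\frac{8 - 2}{\left(\left(-2 + 6\right) + 0\right) - 7}\right)^{2} + 140\right) + 92 = \left(- \left(\frac{6}{\left(4 + 0\right) - 7}\right)^{2} + 140\right) + 92 = \left(- \left(\frac{6}{4 - 7}\right)^{2} + 140\right) + 92 = \left(- \left(\frac{6}{-3}\right)^{2} + 140\right) + 92 = \left(- \left(6 \left(- \frac{1}{3}\right)\right)^{2} + 140\right) + 92 = \left(- \left(-2\right)^{2} + 140\right) + 92 = \left(\left(-1\right) 4 + 140\right) + 92 = \left(-4 + 140\right) + 92 = 136 + 92 = 228$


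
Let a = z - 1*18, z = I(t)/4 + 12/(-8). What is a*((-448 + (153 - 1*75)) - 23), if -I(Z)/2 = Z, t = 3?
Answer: 8253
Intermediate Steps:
I(Z) = -2*Z
z = -3 (z = -2*3/4 + 12/(-8) = -6*¼ + 12*(-⅛) = -3/2 - 3/2 = -3)
a = -21 (a = -3 - 1*18 = -3 - 18 = -21)
a*((-448 + (153 - 1*75)) - 23) = -21*((-448 + (153 - 1*75)) - 23) = -21*((-448 + (153 - 75)) - 23) = -21*((-448 + 78) - 23) = -21*(-370 - 23) = -21*(-393) = 8253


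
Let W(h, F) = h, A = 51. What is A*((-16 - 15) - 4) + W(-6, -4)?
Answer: -1791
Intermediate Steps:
A*((-16 - 15) - 4) + W(-6, -4) = 51*((-16 - 15) - 4) - 6 = 51*(-31 - 4) - 6 = 51*(-35) - 6 = -1785 - 6 = -1791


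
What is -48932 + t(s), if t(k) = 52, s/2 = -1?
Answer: -48880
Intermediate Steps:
s = -2 (s = 2*(-1) = -2)
-48932 + t(s) = -48932 + 52 = -48880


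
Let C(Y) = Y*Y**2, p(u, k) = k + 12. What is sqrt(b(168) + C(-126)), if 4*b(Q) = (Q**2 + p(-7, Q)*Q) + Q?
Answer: I*sqrt(1985718) ≈ 1409.2*I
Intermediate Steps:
p(u, k) = 12 + k
C(Y) = Y**3
b(Q) = Q/4 + Q**2/4 + Q*(12 + Q)/4 (b(Q) = ((Q**2 + (12 + Q)*Q) + Q)/4 = ((Q**2 + Q*(12 + Q)) + Q)/4 = (Q + Q**2 + Q*(12 + Q))/4 = Q/4 + Q**2/4 + Q*(12 + Q)/4)
sqrt(b(168) + C(-126)) = sqrt((1/4)*168*(13 + 2*168) + (-126)**3) = sqrt((1/4)*168*(13 + 336) - 2000376) = sqrt((1/4)*168*349 - 2000376) = sqrt(14658 - 2000376) = sqrt(-1985718) = I*sqrt(1985718)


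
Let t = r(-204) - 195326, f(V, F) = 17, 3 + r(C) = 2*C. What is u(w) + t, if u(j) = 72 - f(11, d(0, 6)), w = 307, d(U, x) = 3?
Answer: -195682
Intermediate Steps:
r(C) = -3 + 2*C
u(j) = 55 (u(j) = 72 - 1*17 = 72 - 17 = 55)
t = -195737 (t = (-3 + 2*(-204)) - 195326 = (-3 - 408) - 195326 = -411 - 195326 = -195737)
u(w) + t = 55 - 195737 = -195682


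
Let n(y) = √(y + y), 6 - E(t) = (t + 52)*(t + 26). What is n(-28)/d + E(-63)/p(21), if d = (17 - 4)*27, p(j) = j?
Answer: -401/21 + 2*I*√14/351 ≈ -19.095 + 0.02132*I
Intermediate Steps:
d = 351 (d = 13*27 = 351)
E(t) = 6 - (26 + t)*(52 + t) (E(t) = 6 - (t + 52)*(t + 26) = 6 - (52 + t)*(26 + t) = 6 - (26 + t)*(52 + t))
n(y) = √2*√y (n(y) = √(2*y) = √2*√y)
n(-28)/d + E(-63)/p(21) = (√2*√(-28))/351 + (-1346 - 1*(-63)² - 78*(-63))/21 = (√2*(2*I*√7))*(1/351) + (-1346 - 1*3969 + 4914)*(1/21) = (2*I*√14)*(1/351) + (-1346 - 3969 + 4914)*(1/21) = 2*I*√14/351 - 401*1/21 = 2*I*√14/351 - 401/21 = -401/21 + 2*I*√14/351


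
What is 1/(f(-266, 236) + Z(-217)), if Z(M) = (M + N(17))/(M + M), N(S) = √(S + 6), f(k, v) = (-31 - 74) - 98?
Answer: -19071045/3861886601 + 217*√23/3861886601 ≈ -0.0049380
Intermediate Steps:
f(k, v) = -203 (f(k, v) = -105 - 98 = -203)
N(S) = √(6 + S)
Z(M) = (M + √23)/(2*M) (Z(M) = (M + √(6 + 17))/(M + M) = (M + √23)/((2*M)) = (M + √23)*(1/(2*M)) = (M + √23)/(2*M))
1/(f(-266, 236) + Z(-217)) = 1/(-203 + (½)*(-217 + √23)/(-217)) = 1/(-203 + (½)*(-1/217)*(-217 + √23)) = 1/(-203 + (½ - √23/434)) = 1/(-405/2 - √23/434)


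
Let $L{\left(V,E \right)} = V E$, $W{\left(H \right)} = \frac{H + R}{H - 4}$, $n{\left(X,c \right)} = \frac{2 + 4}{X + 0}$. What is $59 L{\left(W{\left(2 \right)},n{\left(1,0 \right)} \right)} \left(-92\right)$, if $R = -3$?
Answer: $-16284$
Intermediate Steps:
$n{\left(X,c \right)} = \frac{6}{X}$
$W{\left(H \right)} = \frac{-3 + H}{-4 + H}$ ($W{\left(H \right)} = \frac{H - 3}{H - 4} = \frac{-3 + H}{-4 + H}$)
$L{\left(V,E \right)} = E V$
$59 L{\left(W{\left(2 \right)},n{\left(1,0 \right)} \right)} \left(-92\right) = 59 \cdot \frac{6}{1} \frac{-3 + 2}{-4 + 2} \left(-92\right) = 59 \cdot 6 \cdot 1 \frac{1}{-2} \left(-1\right) \left(-92\right) = 59 \cdot 6 \left(\left(- \frac{1}{2}\right) \left(-1\right)\right) \left(-92\right) = 59 \cdot 6 \cdot \frac{1}{2} \left(-92\right) = 59 \cdot 3 \left(-92\right) = 177 \left(-92\right) = -16284$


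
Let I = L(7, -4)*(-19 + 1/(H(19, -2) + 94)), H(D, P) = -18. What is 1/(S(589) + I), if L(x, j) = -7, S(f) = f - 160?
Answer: 76/42705 ≈ 0.0017797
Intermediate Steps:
S(f) = -160 + f
I = 10101/76 (I = -7*(-19 + 1/(-18 + 94)) = -7*(-19 + 1/76) = -7*(-1443/76) = 10101/76 ≈ 132.91)
1/(S(589) + I) = 1/((-160 + 589) + 10101/76) = 1/(429 + 10101/76) = 1/(42705/76) = 76/42705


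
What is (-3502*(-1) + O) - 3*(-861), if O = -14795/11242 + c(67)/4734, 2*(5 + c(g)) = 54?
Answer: 14716892917/2419074 ≈ 6083.7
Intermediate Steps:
c(g) = 22 (c(g) = -5 + (1/2)*54 = -5 + 27 = 22)
O = -3172373/2419074 (O = -14795/11242 + 22/4734 = -14795*1/11242 + 22*(1/4734) = -1345/1022 + 11/2367 = -3172373/2419074 ≈ -1.3114)
(-3502*(-1) + O) - 3*(-861) = (-3502*(-1) - 3172373/2419074) - 3*(-861) = (3502 - 3172373/2419074) + 2583 = 8468424775/2419074 + 2583 = 14716892917/2419074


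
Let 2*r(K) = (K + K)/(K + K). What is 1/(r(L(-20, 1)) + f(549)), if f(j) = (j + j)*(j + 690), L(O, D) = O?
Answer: 2/2720845 ≈ 7.3507e-7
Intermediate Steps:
f(j) = 2*j*(690 + j) (f(j) = (2*j)*(690 + j) = 2*j*(690 + j))
r(K) = ½ (r(K) = ((K + K)/(K + K))/2 = ((2*K)/((2*K)))/2 = ((2*K)*(1/(2*K)))/2 = (½)*1 = ½)
1/(r(L(-20, 1)) + f(549)) = 1/(½ + 2*549*(690 + 549)) = 1/(½ + 2*549*1239) = 1/(½ + 1360422) = 1/(2720845/2) = 2/2720845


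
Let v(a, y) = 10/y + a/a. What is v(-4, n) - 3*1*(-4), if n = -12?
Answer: 73/6 ≈ 12.167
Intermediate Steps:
v(a, y) = 1 + 10/y (v(a, y) = 10/y + 1 = 1 + 10/y)
v(-4, n) - 3*1*(-4) = (10 - 12)/(-12) - 3*1*(-4) = -1/12*(-2) - 3*(-4) = 1/6 + 12 = 73/6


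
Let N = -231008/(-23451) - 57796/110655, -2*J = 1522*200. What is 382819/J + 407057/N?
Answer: 13396643775245902097/307023119361400 ≈ 43634.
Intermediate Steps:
J = -152200 (J = -761*200 = -½*304400 = -152200)
N = 8068938748/864990135 (N = -231008*(-1/23451) - 57796*1/110655 = 231008/23451 - 57796/110655 = 8068938748/864990135 ≈ 9.3284)
382819/J + 407057/N = 382819/(-152200) + 407057/(8068938748/864990135) = 382819*(-1/152200) + 407057*(864990135/8068938748) = -382819/152200 + 352100289382695/8068938748 = 13396643775245902097/307023119361400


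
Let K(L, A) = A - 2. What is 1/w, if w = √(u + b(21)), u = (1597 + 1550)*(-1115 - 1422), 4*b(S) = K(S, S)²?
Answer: -2*I*√31935395/31935395 ≈ -0.00035391*I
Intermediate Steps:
K(L, A) = -2 + A
b(S) = (-2 + S)²/4
u = -7983939 (u = 3147*(-2537) = -7983939)
w = I*√31935395/2 (w = √(-7983939 + (-2 + 21)²/4) = √(-7983939 + (¼)*19²) = √(-7983939 + (¼)*361) = √(-7983939 + 361/4) = √(-31935395/4) = I*√31935395/2 ≈ 2825.6*I)
1/w = 1/(I*√31935395/2) = -2*I*√31935395/31935395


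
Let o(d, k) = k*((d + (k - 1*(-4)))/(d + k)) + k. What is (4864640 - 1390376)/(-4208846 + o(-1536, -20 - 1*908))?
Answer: -44586388/54037323 ≈ -0.82510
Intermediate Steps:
o(d, k) = k + k*(4 + d + k)/(d + k) (o(d, k) = k*((d + (k + 4))/(d + k)) + k = k*((d + (4 + k))/(d + k)) + k = k*((4 + d + k)/(d + k)) + k = k*(4 + d + k)/(d + k) + k = k + k*(4 + d + k)/(d + k))
(4864640 - 1390376)/(-4208846 + o(-1536, -20 - 1*908)) = (4864640 - 1390376)/(-4208846 + 2*(-20 - 1*908)*(2 - 1536 + (-20 - 1*908))/(-1536 + (-20 - 1*908))) = 3474264/(-4208846 + 2*(-20 - 908)*(2 - 1536 + (-20 - 908))/(-1536 + (-20 - 908))) = 3474264/(-4208846 + 2*(-928)*(2 - 1536 - 928)/(-1536 - 928)) = 3474264/(-4208846 + 2*(-928)*(-2462)/(-2464)) = 3474264/(-4208846 + 2*(-928)*(-1/2464)*(-2462)) = 3474264/(-4208846 - 142796/77) = 3474264/(-324223938/77) = 3474264*(-77/324223938) = -44586388/54037323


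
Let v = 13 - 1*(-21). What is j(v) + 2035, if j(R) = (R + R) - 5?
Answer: 2098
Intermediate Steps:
v = 34 (v = 13 + 21 = 34)
j(R) = -5 + 2*R (j(R) = 2*R - 5 = -5 + 2*R)
j(v) + 2035 = (-5 + 2*34) + 2035 = (-5 + 68) + 2035 = 63 + 2035 = 2098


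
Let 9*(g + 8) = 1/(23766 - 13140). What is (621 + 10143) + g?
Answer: 1028639305/95634 ≈ 10756.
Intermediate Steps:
g = -765071/95634 (g = -8 + 1/(9*(23766 - 13140)) = -8 + (1/9)/10626 = -8 + (1/9)*(1/10626) = -8 + 1/95634 = -765071/95634 ≈ -8.0000)
(621 + 10143) + g = (621 + 10143) - 765071/95634 = 10764 - 765071/95634 = 1028639305/95634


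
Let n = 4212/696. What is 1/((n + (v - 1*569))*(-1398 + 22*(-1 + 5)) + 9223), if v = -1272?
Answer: 29/69977152 ≈ 4.1442e-7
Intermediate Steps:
n = 351/58 (n = 4212*(1/696) = 351/58 ≈ 6.0517)
1/((n + (v - 1*569))*(-1398 + 22*(-1 + 5)) + 9223) = 1/((351/58 + (-1272 - 1*569))*(-1398 + 22*(-1 + 5)) + 9223) = 1/((351/58 + (-1272 - 569))*(-1398 + 22*4) + 9223) = 1/((351/58 - 1841)*(-1398 + 88) + 9223) = 1/(-106427/58*(-1310) + 9223) = 1/(69709685/29 + 9223) = 1/(69977152/29) = 29/69977152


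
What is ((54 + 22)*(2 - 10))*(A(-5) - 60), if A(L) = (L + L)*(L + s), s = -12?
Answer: -66880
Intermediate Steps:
A(L) = 2*L*(-12 + L) (A(L) = (L + L)*(L - 12) = (2*L)*(-12 + L) = 2*L*(-12 + L))
((54 + 22)*(2 - 10))*(A(-5) - 60) = ((54 + 22)*(2 - 10))*(2*(-5)*(-12 - 5) - 60) = (76*(-8))*(2*(-5)*(-17) - 60) = -608*(170 - 60) = -608*110 = -66880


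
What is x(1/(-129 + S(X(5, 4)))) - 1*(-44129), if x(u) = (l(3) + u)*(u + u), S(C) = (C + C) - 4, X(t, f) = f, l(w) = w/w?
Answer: 689515377/15625 ≈ 44129.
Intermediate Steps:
l(w) = 1
S(C) = -4 + 2*C (S(C) = 2*C - 4 = -4 + 2*C)
x(u) = 2*u*(1 + u) (x(u) = (1 + u)*(u + u) = (1 + u)*(2*u) = 2*u*(1 + u))
x(1/(-129 + S(X(5, 4)))) - 1*(-44129) = 2*(1 + 1/(-129 + (-4 + 2*4)))/(-129 + (-4 + 2*4)) - 1*(-44129) = 2*(1 + 1/(-129 + (-4 + 8)))/(-129 + (-4 + 8)) + 44129 = 2*(1 + 1/(-129 + 4))/(-129 + 4) + 44129 = 2*(1 + 1/(-125))/(-125) + 44129 = 2*(-1/125)*(1 - 1/125) + 44129 = 2*(-1/125)*(124/125) + 44129 = -248/15625 + 44129 = 689515377/15625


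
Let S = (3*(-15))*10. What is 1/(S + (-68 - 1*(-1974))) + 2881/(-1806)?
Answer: -995/624 ≈ -1.5946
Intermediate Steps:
S = -450 (S = -45*10 = -450)
1/(S + (-68 - 1*(-1974))) + 2881/(-1806) = 1/(-450 + (-68 - 1*(-1974))) + 2881/(-1806) = 1/(-450 + (-68 + 1974)) + 2881*(-1/1806) = 1/(-450 + 1906) - 67/42 = 1/1456 - 67/42 = -995/624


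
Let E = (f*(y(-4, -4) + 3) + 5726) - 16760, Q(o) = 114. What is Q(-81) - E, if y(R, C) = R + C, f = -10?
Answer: 11098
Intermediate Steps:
y(R, C) = C + R
E = -10984 (E = (-10*((-4 - 4) + 3) + 5726) - 16760 = (-10*(-8 + 3) + 5726) - 16760 = (-10*(-5) + 5726) - 16760 = (50 + 5726) - 16760 = 5776 - 16760 = -10984)
Q(-81) - E = 114 - 1*(-10984) = 114 + 10984 = 11098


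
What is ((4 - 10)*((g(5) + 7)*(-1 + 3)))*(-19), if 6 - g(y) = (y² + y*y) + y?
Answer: -9576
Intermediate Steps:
g(y) = 6 - y - 2*y² (g(y) = 6 - ((y² + y*y) + y) = 6 - ((y² + y²) + y) = 6 - (2*y² + y) = 6 - (y + 2*y²) = 6 + (-y - 2*y²) = 6 - y - 2*y²)
((4 - 10)*((g(5) + 7)*(-1 + 3)))*(-19) = ((4 - 10)*(((6 - 1*5 - 2*5²) + 7)*(-1 + 3)))*(-19) = -6*((6 - 5 - 2*25) + 7)*2*(-19) = -6*((6 - 5 - 50) + 7)*2*(-19) = -6*(-49 + 7)*2*(-19) = -(-252)*2*(-19) = -6*(-84)*(-19) = 504*(-19) = -9576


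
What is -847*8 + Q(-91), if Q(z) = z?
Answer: -6867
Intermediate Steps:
-847*8 + Q(-91) = -847*8 - 91 = -6776 - 91 = -6867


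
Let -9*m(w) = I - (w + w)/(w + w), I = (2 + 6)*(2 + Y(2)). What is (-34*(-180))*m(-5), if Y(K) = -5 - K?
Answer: 27880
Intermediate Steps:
I = -40 (I = (2 + 6)*(2 + (-5 - 1*2)) = 8*(2 + (-5 - 2)) = 8*(2 - 7) = 8*(-5) = -40)
m(w) = 41/9 (m(w) = -(-40 - (w + w)/(w + w))/9 = -(-40 - 2*w/(2*w))/9 = -(-40 - 2*w*1/(2*w))/9 = -(-40 - 1*1)/9 = -(-40 - 1)/9 = -⅑*(-41) = 41/9)
(-34*(-180))*m(-5) = -34*(-180)*(41/9) = 6120*(41/9) = 27880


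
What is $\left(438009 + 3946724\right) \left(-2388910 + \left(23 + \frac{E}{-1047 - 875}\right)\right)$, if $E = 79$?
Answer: $- \frac{649427174228599}{62} \approx -1.0475 \cdot 10^{13}$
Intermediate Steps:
$\left(438009 + 3946724\right) \left(-2388910 + \left(23 + \frac{E}{-1047 - 875}\right)\right) = \left(438009 + 3946724\right) \left(-2388910 + \left(23 + \frac{79}{-1047 - 875}\right)\right) = 4384733 \left(-2388910 + \left(23 + \frac{79}{-1922}\right)\right) = 4384733 \left(-2388910 + \left(23 + 79 \left(- \frac{1}{1922}\right)\right)\right) = 4384733 \left(-2388910 + \left(23 - \frac{79}{1922}\right)\right) = 4384733 \left(-2388910 + \frac{44127}{1922}\right) = 4384733 \left(- \frac{4591440893}{1922}\right) = - \frac{649427174228599}{62}$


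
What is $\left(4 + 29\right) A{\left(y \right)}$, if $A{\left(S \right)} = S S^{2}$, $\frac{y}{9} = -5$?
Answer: $-3007125$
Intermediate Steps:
$y = -45$ ($y = 9 \left(-5\right) = -45$)
$A{\left(S \right)} = S^{3}$
$\left(4 + 29\right) A{\left(y \right)} = \left(4 + 29\right) \left(-45\right)^{3} = 33 \left(-91125\right) = -3007125$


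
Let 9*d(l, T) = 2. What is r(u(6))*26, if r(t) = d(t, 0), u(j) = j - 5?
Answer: 52/9 ≈ 5.7778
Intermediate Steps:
u(j) = -5 + j
d(l, T) = 2/9 (d(l, T) = (⅑)*2 = 2/9)
r(t) = 2/9
r(u(6))*26 = (2/9)*26 = 52/9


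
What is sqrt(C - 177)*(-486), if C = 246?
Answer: -486*sqrt(69) ≈ -4037.0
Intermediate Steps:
sqrt(C - 177)*(-486) = sqrt(246 - 177)*(-486) = sqrt(69)*(-486) = -486*sqrt(69)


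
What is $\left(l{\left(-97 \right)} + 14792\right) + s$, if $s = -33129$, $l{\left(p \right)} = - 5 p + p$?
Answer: $-17949$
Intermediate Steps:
$l{\left(p \right)} = - 4 p$
$\left(l{\left(-97 \right)} + 14792\right) + s = \left(\left(-4\right) \left(-97\right) + 14792\right) - 33129 = \left(388 + 14792\right) - 33129 = 15180 - 33129 = -17949$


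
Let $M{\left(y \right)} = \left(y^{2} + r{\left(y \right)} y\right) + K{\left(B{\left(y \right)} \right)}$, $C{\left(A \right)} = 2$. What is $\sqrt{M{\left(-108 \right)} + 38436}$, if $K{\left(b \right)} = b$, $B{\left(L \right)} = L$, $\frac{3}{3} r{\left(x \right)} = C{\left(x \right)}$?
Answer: $4 \sqrt{3111} \approx 223.11$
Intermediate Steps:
$r{\left(x \right)} = 2$
$M{\left(y \right)} = y^{2} + 3 y$ ($M{\left(y \right)} = \left(y^{2} + 2 y\right) + y = y^{2} + 3 y$)
$\sqrt{M{\left(-108 \right)} + 38436} = \sqrt{- 108 \left(3 - 108\right) + 38436} = \sqrt{\left(-108\right) \left(-105\right) + 38436} = \sqrt{11340 + 38436} = \sqrt{49776} = 4 \sqrt{3111}$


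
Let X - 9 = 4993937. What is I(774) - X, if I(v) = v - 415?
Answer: -4993587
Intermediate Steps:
I(v) = -415 + v
X = 4993946 (X = 9 + 4993937 = 4993946)
I(774) - X = (-415 + 774) - 1*4993946 = 359 - 4993946 = -4993587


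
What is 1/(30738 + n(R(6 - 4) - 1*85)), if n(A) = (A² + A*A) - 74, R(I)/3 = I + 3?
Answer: 1/40464 ≈ 2.4713e-5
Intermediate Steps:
R(I) = 9 + 3*I (R(I) = 3*(I + 3) = 3*(3 + I) = 9 + 3*I)
n(A) = -74 + 2*A² (n(A) = (A² + A²) - 74 = 2*A² - 74 = -74 + 2*A²)
1/(30738 + n(R(6 - 4) - 1*85)) = 1/(30738 + (-74 + 2*((9 + 3*(6 - 4)) - 1*85)²)) = 1/(30738 + (-74 + 2*((9 + 3*2) - 85)²)) = 1/(30738 + (-74 + 2*((9 + 6) - 85)²)) = 1/(30738 + (-74 + 2*(15 - 85)²)) = 1/(30738 + (-74 + 2*(-70)²)) = 1/(30738 + (-74 + 2*4900)) = 1/(30738 + (-74 + 9800)) = 1/(30738 + 9726) = 1/40464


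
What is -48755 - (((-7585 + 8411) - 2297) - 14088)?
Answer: -33196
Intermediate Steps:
-48755 - (((-7585 + 8411) - 2297) - 14088) = -48755 - ((826 - 2297) - 14088) = -48755 - (-1471 - 14088) = -48755 - 1*(-15559) = -48755 + 15559 = -33196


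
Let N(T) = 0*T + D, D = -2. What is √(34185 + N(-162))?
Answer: √34183 ≈ 184.89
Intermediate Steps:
N(T) = -2 (N(T) = 0*T - 2 = 0 - 2 = -2)
√(34185 + N(-162)) = √(34185 - 2) = √34183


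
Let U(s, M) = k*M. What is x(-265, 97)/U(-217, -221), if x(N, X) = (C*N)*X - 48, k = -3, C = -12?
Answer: 7908/17 ≈ 465.18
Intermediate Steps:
U(s, M) = -3*M
x(N, X) = -48 - 12*N*X (x(N, X) = (-12*N)*X - 48 = -12*N*X - 48 = -48 - 12*N*X)
x(-265, 97)/U(-217, -221) = (-48 - 12*(-265)*97)/((-3*(-221))) = (-48 + 308460)/663 = 308412*(1/663) = 7908/17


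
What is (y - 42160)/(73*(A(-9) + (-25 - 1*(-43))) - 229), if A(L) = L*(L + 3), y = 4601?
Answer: -37559/5027 ≈ -7.4715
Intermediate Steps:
A(L) = L*(3 + L)
(y - 42160)/(73*(A(-9) + (-25 - 1*(-43))) - 229) = (4601 - 42160)/(73*(-9*(3 - 9) + (-25 - 1*(-43))) - 229) = -37559/(73*(-9*(-6) + (-25 + 43)) - 229) = -37559/(73*(54 + 18) - 229) = -37559/(73*72 - 229) = -37559/(5256 - 229) = -37559/5027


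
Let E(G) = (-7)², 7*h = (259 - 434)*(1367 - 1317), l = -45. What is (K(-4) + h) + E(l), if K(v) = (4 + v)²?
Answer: -1201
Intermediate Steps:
h = -1250 (h = ((259 - 434)*(1367 - 1317))/7 = (-175*50)/7 = (⅐)*(-8750) = -1250)
E(G) = 49
(K(-4) + h) + E(l) = ((4 - 4)² - 1250) + 49 = (0² - 1250) + 49 = (0 - 1250) + 49 = -1250 + 49 = -1201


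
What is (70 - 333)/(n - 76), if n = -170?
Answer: 263/246 ≈ 1.0691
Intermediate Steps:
(70 - 333)/(n - 76) = (70 - 333)/(-170 - 76) = -263/(-246) = -263*(-1/246) = 263/246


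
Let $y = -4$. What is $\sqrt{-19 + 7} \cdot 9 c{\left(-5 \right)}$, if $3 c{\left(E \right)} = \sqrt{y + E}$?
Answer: $- 18 \sqrt{3} \approx -31.177$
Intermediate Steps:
$c{\left(E \right)} = \frac{\sqrt{-4 + E}}{3}$
$\sqrt{-19 + 7} \cdot 9 c{\left(-5 \right)} = \sqrt{-19 + 7} \cdot 9 \frac{\sqrt{-4 - 5}}{3} = \sqrt{-12} \cdot 9 \frac{\sqrt{-9}}{3} = 2 i \sqrt{3} \cdot 9 \frac{3 i}{3} = 18 i \sqrt{3} i = - 18 \sqrt{3}$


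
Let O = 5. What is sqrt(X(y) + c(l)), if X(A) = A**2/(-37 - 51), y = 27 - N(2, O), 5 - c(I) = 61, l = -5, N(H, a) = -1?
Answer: I*sqrt(7854)/11 ≈ 8.0566*I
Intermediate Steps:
c(I) = -56 (c(I) = 5 - 1*61 = 5 - 61 = -56)
y = 28 (y = 27 - 1*(-1) = 27 + 1 = 28)
X(A) = -A**2/88 (X(A) = A**2/(-88) = -A**2/88)
sqrt(X(y) + c(l)) = sqrt(-1/88*28**2 - 56) = sqrt(-1/88*784 - 56) = sqrt(-98/11 - 56) = sqrt(-714/11) = I*sqrt(7854)/11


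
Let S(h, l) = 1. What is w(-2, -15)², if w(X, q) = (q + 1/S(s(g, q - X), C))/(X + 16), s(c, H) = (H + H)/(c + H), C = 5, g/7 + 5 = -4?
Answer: 1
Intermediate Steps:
g = -63 (g = -35 + 7*(-4) = -35 - 28 = -63)
s(c, H) = 2*H/(H + c) (s(c, H) = (2*H)/(H + c) = 2*H/(H + c))
w(X, q) = (1 + q)/(16 + X) (w(X, q) = (q + 1/1)/(X + 16) = (q + 1)/(16 + X) = (1 + q)/(16 + X))
w(-2, -15)² = ((1 - 15)/(16 - 2))² = (-14/14)² = ((1/14)*(-14))² = (-1)² = 1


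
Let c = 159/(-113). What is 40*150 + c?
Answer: 677841/113 ≈ 5998.6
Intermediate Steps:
c = -159/113 (c = 159*(-1/113) = -159/113 ≈ -1.4071)
40*150 + c = 40*150 - 159/113 = 6000 - 159/113 = 677841/113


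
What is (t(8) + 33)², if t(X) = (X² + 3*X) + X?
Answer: 16641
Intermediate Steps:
t(X) = X² + 4*X
(t(8) + 33)² = (8*(4 + 8) + 33)² = (8*12 + 33)² = (96 + 33)² = 129² = 16641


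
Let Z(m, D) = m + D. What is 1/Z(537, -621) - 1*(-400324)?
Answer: 33627215/84 ≈ 4.0032e+5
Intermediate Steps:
Z(m, D) = D + m
1/Z(537, -621) - 1*(-400324) = 1/(-621 + 537) - 1*(-400324) = 1/(-84) + 400324 = -1/84 + 400324 = 33627215/84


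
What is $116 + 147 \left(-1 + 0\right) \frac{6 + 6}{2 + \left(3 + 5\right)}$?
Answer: $- \frac{302}{5} \approx -60.4$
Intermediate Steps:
$116 + 147 \left(-1 + 0\right) \frac{6 + 6}{2 + \left(3 + 5\right)} = 116 + 147 \left(- \frac{12}{2 + 8}\right) = 116 + 147 \left(- \frac{12}{10}\right) = 116 + 147 \left(\left(-1\right) \frac{6}{5}\right) = 116 + 147 \left(- \frac{6}{5}\right) = 116 - \frac{882}{5} = - \frac{302}{5}$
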